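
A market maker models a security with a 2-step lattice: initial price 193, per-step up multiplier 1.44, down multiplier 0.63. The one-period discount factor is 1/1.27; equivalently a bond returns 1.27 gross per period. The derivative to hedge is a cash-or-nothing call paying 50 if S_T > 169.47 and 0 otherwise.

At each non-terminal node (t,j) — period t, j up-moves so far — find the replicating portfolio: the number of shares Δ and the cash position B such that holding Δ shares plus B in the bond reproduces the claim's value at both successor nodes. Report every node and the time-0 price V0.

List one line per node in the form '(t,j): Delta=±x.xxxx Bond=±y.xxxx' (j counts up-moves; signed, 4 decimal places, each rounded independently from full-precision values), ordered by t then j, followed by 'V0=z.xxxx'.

Under the risk-neutral measure, an up-move has probability p* = (R−d)/(u−d) = 0.7901 and values discount at R = 1.27.
At expiry t=2: V(2,0)=0.0000, V(2,1)=50.0000, V(2,2)=50.0000
Node (1,0) S=121.5900: V=(p*·50.0000+(1−p*)·0.0000)/1.27=31.1072; Δ=(50.0000−0.0000)/(175.0896−76.6017)=0.5077; B=V−Δ·S=-30.6212
Node (1,1) S=277.9200: V=(p*·50.0000+(1−p*)·50.0000)/1.27=39.3701; Δ=(50.0000−50.0000)/(400.2048−175.0896)=0.0000; B=V−Δ·S=39.3701
Node (0,0) S=193.0000: V=(p*·39.3701+(1−p*)·31.1072)/1.27=29.6346; Δ=(39.3701−31.1072)/(277.9200−121.5900)=0.0529; B=V−Δ·S=19.4335
Self-financing check: at every node Δ·S+B equals the discounted successor values.

(0,0): Delta=0.0529 Bond=19.4335
(1,0): Delta=0.5077 Bond=-30.6212
(1,1): Delta=0.0000 Bond=39.3701
V0=29.6346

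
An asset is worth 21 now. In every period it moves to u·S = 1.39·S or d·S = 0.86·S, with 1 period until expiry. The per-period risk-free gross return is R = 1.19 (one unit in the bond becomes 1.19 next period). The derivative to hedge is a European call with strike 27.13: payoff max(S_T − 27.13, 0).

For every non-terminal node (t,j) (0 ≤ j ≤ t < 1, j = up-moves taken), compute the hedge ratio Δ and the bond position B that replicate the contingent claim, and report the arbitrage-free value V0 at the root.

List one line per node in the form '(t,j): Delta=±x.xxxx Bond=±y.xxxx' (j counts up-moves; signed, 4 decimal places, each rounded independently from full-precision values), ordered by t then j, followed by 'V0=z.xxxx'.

No-arbitrage ⇒ martingale measure with p* = (R−d)/(u−d) = 0.6226.
Terminal payoffs: V(1,0)=0.0000, V(1,1)=2.0600
  t=0,j=0: stock 21.0000 → up 29.1900 (V=2.0600), down 18.0600 (V=0.0000). Price 1.0779; hedge Δ=0.1851, bond B=-2.8089.
Each (Δ,B) replicates both successor values, so the strategy is self-financing and V0 is arbitrage-free.

(0,0): Delta=0.1851 Bond=-2.8089
V0=1.0779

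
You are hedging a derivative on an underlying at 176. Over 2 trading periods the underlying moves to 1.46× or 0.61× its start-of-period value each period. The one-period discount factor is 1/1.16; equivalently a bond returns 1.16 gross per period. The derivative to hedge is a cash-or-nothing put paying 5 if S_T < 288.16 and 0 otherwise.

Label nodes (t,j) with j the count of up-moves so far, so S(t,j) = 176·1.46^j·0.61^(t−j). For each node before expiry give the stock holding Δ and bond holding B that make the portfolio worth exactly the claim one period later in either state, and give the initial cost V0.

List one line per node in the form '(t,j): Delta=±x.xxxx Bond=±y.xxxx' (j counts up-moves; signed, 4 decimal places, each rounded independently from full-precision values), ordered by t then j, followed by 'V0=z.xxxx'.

Since d<R<u, set p* = (R−d)/(u−d) = 0.6471; price each node as the discounted p*-expectation of its children.
Terminal payoffs: V(2,0)=5.0000, V(2,1)=5.0000, V(2,2)=0.0000
Node (1,0) S=107.3600: V=(p*·5.0000+(1−p*)·5.0000)/1.16=4.3103; Δ=(5.0000−5.0000)/(156.7456−65.4896)=0.0000; B=V−Δ·S=4.3103
Node (1,1) S=256.9600: V=(p*·0.0000+(1−p*)·5.0000)/1.16=1.5213; Δ=(0.0000−5.0000)/(375.1616−156.7456)=-0.0229; B=V−Δ·S=7.4037
Node (0,0) S=176.0000: V=(p*·1.5213+(1−p*)·4.3103)/1.16=2.1601; Δ=(1.5213−4.3103)/(256.9600−107.3600)=-0.0186; B=V−Δ·S=5.4413
The time-0 hedge costs 2.1601, which is the no-arbitrage price.

(0,0): Delta=-0.0186 Bond=5.4413
(1,0): Delta=0.0000 Bond=4.3103
(1,1): Delta=-0.0229 Bond=7.4037
V0=2.1601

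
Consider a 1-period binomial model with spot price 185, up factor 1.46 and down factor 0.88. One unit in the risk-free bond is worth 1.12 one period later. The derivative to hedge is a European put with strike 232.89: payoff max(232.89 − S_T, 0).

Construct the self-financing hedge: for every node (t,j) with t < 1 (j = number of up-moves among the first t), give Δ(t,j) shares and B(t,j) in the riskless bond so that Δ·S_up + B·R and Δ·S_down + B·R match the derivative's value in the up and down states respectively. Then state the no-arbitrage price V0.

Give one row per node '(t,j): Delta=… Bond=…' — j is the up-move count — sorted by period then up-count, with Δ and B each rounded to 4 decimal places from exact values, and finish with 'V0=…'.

No-arbitrage ⇒ martingale measure with p* = (R−d)/(u−d) = 0.4138.
Terminal values V(1,·): V(1,0)=70.0900, V(1,1)=0.0000
(0,0): S=185.0000. Δ = (V_up−V_dn)/(S_up−S_dn) = (0.0000−70.0900)/(270.1000−162.8000) = -0.6532. V = [p*·0.0000 + (1−p*)·70.0900]/1.12 = 36.6850. B = V − Δ·S = 157.5299.
Root portfolio cost Δ·185+B reproduces V0=36.6850.

(0,0): Delta=-0.6532 Bond=157.5299
V0=36.6850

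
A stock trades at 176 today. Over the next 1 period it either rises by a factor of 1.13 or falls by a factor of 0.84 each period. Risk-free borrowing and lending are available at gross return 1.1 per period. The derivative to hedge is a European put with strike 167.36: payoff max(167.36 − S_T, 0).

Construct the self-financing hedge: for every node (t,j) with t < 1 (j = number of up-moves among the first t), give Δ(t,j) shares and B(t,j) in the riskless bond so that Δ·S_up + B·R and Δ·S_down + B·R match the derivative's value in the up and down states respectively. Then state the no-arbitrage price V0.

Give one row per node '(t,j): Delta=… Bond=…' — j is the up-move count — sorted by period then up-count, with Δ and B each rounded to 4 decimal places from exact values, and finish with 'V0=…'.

(0,0): Delta=-0.3824 Bond=69.1461
V0=1.8357

The replicating-portfolio and risk-neutral prices coincide; use p* = (1.1−0.84)/(1.13−0.84) = 0.8966 for the latter.
Payoff layer (t=1): V(1,0)=19.5200, V(1,1)=0.0000
(0,0): S=176.0000. Δ = (V_up−V_dn)/(S_up−S_dn) = (0.0000−19.5200)/(198.8800−147.8400) = -0.3824. V = [p*·0.0000 + (1−p*)·19.5200]/1.1 = 1.8357. B = V − Δ·S = 69.1461.
Check: Δ(0,0)·S0 + B(0,0) = 1.8357 = V0.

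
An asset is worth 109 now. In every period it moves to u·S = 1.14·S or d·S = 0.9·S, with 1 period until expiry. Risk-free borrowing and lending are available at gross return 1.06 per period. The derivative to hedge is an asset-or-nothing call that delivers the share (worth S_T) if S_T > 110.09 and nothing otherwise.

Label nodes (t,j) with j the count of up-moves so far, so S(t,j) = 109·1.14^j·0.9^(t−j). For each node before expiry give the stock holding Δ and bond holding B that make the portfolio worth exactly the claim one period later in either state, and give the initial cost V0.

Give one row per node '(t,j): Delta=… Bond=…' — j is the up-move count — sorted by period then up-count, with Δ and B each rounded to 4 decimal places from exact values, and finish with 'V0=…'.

The replicating-portfolio and risk-neutral prices coincide; use p* = (1.06−0.9)/(1.14−0.9) = 0.6667 for the latter.
Payoff layer (t=1): V(1,0)=0.0000, V(1,1)=124.2600
Node (0,0) S=109.0000: V=(p*·124.2600+(1−p*)·0.0000)/1.06=78.1509; Δ=(124.2600−0.0000)/(124.2600−98.1000)=4.7500; B=V−Δ·S=-439.5991
Root portfolio cost Δ·109+B reproduces V0=78.1509.

(0,0): Delta=4.7500 Bond=-439.5991
V0=78.1509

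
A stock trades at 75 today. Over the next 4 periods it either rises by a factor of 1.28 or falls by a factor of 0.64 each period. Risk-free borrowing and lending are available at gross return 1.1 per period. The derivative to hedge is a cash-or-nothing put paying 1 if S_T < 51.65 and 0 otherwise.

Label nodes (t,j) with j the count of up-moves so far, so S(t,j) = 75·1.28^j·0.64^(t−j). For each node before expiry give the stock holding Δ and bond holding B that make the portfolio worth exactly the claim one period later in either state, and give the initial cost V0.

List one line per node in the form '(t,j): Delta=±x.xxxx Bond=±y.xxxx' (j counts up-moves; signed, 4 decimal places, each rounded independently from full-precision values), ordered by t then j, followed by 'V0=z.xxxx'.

(0,0): Delta=-0.0068 Bond=0.7271
(1,0): Delta=-0.0139 Bond=1.1394
(1,1): Delta=-0.0054 Bond=0.6669
(2,0): Delta=0.0000 Bond=0.8264
(2,1): Delta=-0.0166 Bond=1.4205
(2,2): Delta=-0.0033 Bond=0.4649
(3,0): Delta=0.0000 Bond=0.9091
(3,1): Delta=0.0000 Bond=0.9091
(3,2): Delta=-0.0199 Bond=1.8182
(3,3): Delta=0.0000 Bond=0.0000
V0=0.2154

The replicating-portfolio and risk-neutral prices coincide; use p* = (1.1−0.64)/(1.28−0.64) = 0.7188 for the latter.
Terminal values V(4,·): V(4,0)=1.0000, V(4,1)=1.0000, V(4,2)=1.0000, V(4,3)=0.0000, V(4,4)=0.0000
(3,0): S=19.6608. Δ = (V_up−V_dn)/(S_up−S_dn) = (1.0000−1.0000)/(25.1658−12.5829) = 0.0000. V = [p*·1.0000 + (1−p*)·1.0000]/1.1 = 0.9091. B = V − Δ·S = 0.9091.
(3,1): S=39.3216. Δ = (V_up−V_dn)/(S_up−S_dn) = (1.0000−1.0000)/(50.3316−25.1658) = 0.0000. V = [p*·1.0000 + (1−p*)·1.0000]/1.1 = 0.9091. B = V − Δ·S = 0.9091.
(3,2): S=78.6432. Δ = (V_up−V_dn)/(S_up−S_dn) = (0.0000−1.0000)/(100.6633−50.3316) = -0.0199. V = [p*·0.0000 + (1−p*)·1.0000]/1.1 = 0.2557. B = V − Δ·S = 1.8182.
(3,3): S=157.2864. Δ = (V_up−V_dn)/(S_up−S_dn) = (0.0000−0.0000)/(201.3266−100.6633) = 0.0000. V = [p*·0.0000 + (1−p*)·0.0000]/1.1 = 0.0000. B = V − Δ·S = 0.0000.
(2,0): S=30.7200. Δ = (V_up−V_dn)/(S_up−S_dn) = (0.9091−0.9091)/(39.3216−19.6608) = 0.0000. V = [p*·0.9091 + (1−p*)·0.9091]/1.1 = 0.8264. B = V − Δ·S = 0.8264.
(2,1): S=61.4400. Δ = (V_up−V_dn)/(S_up−S_dn) = (0.2557−0.9091)/(78.6432−39.3216) = -0.0166. V = [p*·0.2557 + (1−p*)·0.9091]/1.1 = 0.3995. B = V − Δ·S = 1.4205.
(2,2): S=122.8800. Δ = (V_up−V_dn)/(S_up−S_dn) = (0.0000−0.2557)/(157.2864−78.6432) = -0.0033. V = [p*·0.0000 + (1−p*)·0.2557]/1.1 = 0.0654. B = V − Δ·S = 0.4649.
(1,0): S=48.0000. Δ = (V_up−V_dn)/(S_up−S_dn) = (0.3995−0.8264)/(61.4400−30.7200) = -0.0139. V = [p*·0.3995 + (1−p*)·0.8264]/1.1 = 0.4723. B = V − Δ·S = 1.1394.
(1,1): S=96.0000. Δ = (V_up−V_dn)/(S_up−S_dn) = (0.0654−0.3995)/(122.8800−61.4400) = -0.0054. V = [p*·0.0654 + (1−p*)·0.3995]/1.1 = 0.1449. B = V − Δ·S = 0.6669.
(0,0): S=75.0000. Δ = (V_up−V_dn)/(S_up−S_dn) = (0.1449−0.4723)/(96.0000−48.0000) = -0.0068. V = [p*·0.1449 + (1−p*)·0.4723]/1.1 = 0.2154. B = V − Δ·S = 0.7271.
Self-financing check: at every node Δ·S+B equals the discounted successor values.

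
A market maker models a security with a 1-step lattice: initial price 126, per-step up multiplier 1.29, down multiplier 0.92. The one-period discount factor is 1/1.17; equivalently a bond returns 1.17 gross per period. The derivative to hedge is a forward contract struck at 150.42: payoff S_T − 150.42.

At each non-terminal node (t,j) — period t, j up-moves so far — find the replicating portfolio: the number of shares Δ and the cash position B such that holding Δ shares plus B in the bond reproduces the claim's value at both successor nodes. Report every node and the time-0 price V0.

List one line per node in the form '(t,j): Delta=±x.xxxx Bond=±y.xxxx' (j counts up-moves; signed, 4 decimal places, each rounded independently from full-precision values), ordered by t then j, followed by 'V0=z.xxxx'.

Risk-neutral probability p* = (R−d)/(u−d) = (1.17−0.92)/(1.29−0.92) = 0.6757.
Terminal payoffs: V(1,0)=-34.5000, V(1,1)=12.1200
Node (0,0) S=126.0000: V=(p*·12.1200+(1−p*)·-34.5000)/1.17=-2.5641; Δ=(12.1200−-34.5000)/(162.5400−115.9200)=1.0000; B=V−Δ·S=-128.5641
The time-0 hedge costs -2.5641, which is the no-arbitrage price.

(0,0): Delta=1.0000 Bond=-128.5641
V0=-2.5641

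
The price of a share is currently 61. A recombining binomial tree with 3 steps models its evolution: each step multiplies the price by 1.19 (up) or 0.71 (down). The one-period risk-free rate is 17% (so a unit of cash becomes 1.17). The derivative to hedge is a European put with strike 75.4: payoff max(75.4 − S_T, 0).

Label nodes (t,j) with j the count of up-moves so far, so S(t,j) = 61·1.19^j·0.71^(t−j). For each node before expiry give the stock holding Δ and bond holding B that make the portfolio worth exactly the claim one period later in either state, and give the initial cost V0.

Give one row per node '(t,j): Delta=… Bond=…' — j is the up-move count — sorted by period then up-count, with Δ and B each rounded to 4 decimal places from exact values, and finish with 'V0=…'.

Risk-neutral probability p* = (R−d)/(u−d) = (1.17−0.71)/(1.19−0.71) = 0.9583.
Terminal values V(3,·): V(3,0)=53.5674, V(3,1)=38.8074, V(3,2)=14.0687, V(3,3)=0.0000
(2,0): S=30.7501. Δ = (V_up−V_dn)/(S_up−S_dn) = (38.8074−53.5674)/(36.5926−21.8326) = -1.0000. V = [p*·38.8074 + (1−p*)·53.5674]/1.17 = 33.6943. B = V − Δ·S = 64.4444.
(2,1): S=51.5389. Δ = (V_up−V_dn)/(S_up−S_dn) = (14.0687−38.8074)/(61.3313−36.5926) = -1.0000. V = [p*·14.0687 + (1−p*)·38.8074]/1.17 = 12.9055. B = V − Δ·S = 64.4444.
(2,2): S=86.3821. Δ = (V_up−V_dn)/(S_up−S_dn) = (0.0000−14.0687)/(102.7947−61.3313) = -0.3393. V = [p*·0.0000 + (1−p*)·14.0687]/1.17 = 0.5010. B = V − Δ·S = 29.8108.
(1,0): S=43.3100. Δ = (V_up−V_dn)/(S_up−S_dn) = (12.9055−33.6943)/(51.5389−30.7501) = -1.0000. V = [p*·12.9055 + (1−p*)·33.6943]/1.17 = 11.7707. B = V − Δ·S = 55.0807.
(1,1): S=72.5900. Δ = (V_up−V_dn)/(S_up−S_dn) = (0.5010−12.9055)/(86.3821−51.5389) = -0.3560. V = [p*·0.5010 + (1−p*)·12.9055]/1.17 = 0.8700. B = V − Δ·S = 26.7127.
(0,0): S=61.0000. Δ = (V_up−V_dn)/(S_up−S_dn) = (0.8700−11.7707)/(72.5900−43.3100) = -0.3723. V = [p*·0.8700 + (1−p*)·11.7707]/1.17 = 1.1318. B = V − Δ·S = 23.8417.
Root portfolio cost Δ·61+B reproduces V0=1.1318.

(0,0): Delta=-0.3723 Bond=23.8417
(1,0): Delta=-1.0000 Bond=55.0807
(1,1): Delta=-0.3560 Bond=26.7127
(2,0): Delta=-1.0000 Bond=64.4444
(2,1): Delta=-1.0000 Bond=64.4444
(2,2): Delta=-0.3393 Bond=29.8108
V0=1.1318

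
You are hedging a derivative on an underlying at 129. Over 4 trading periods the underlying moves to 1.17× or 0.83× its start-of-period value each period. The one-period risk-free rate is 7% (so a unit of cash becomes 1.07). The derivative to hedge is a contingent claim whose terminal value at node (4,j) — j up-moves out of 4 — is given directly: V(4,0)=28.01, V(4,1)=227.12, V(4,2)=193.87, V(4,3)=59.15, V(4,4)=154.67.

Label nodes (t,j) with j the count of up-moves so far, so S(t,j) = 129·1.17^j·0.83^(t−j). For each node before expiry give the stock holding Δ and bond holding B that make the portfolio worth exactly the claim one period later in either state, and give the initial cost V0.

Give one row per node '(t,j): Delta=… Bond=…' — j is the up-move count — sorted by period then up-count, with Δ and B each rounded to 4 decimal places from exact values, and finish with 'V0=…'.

Risk-neutral probability p* = (R−d)/(u−d) = (1.07−0.83)/(1.17−0.83) = 0.7059.
Terminal values V(4,·): V(4,0)=28.0100, V(4,1)=227.1200, V(4,2)=193.8700, V(4,3)=59.1500, V(4,4)=154.6700
(3,0): S=73.7605. Δ = (V_up−V_dn)/(S_up−S_dn) = (227.1200−28.0100)/(86.2998−61.2212) = 7.9394. V = [p*·227.1200 + (1−p*)·28.0100]/1.07 = 157.5311. B = V − Δ·S = -428.0866.
(3,1): S=103.9757. Δ = (V_up−V_dn)/(S_up−S_dn) = (193.8700−227.1200)/(121.6515−86.2998) = -0.9405. V = [p*·193.8700 + (1−p*)·227.1200]/1.07 = 190.3266. B = V − Δ·S = 288.1207.
(3,2): S=146.5681. Δ = (V_up−V_dn)/(S_up−S_dn) = (59.1500−193.8700)/(171.4847−121.6515) = -2.7034. V = [p*·59.1500 + (1−p*)·193.8700]/1.07 = 92.3117. B = V − Δ·S = 488.5470.
(3,3): S=206.6081. Δ = (V_up−V_dn)/(S_up−S_dn) = (154.6700−59.1500)/(241.7315−171.4847) = 1.3598. V = [p*·154.6700 + (1−p*)·59.1500]/1.07 = 118.2952. B = V − Δ·S = -162.6460.
(2,0): S=88.8681. Δ = (V_up−V_dn)/(S_up−S_dn) = (190.3266−157.5311)/(103.9757−73.7605) = 1.0854. V = [p*·190.3266 + (1−p*)·157.5311]/1.07 = 168.8606. B = V − Δ·S = 72.4033.
(2,1): S=125.2719. Δ = (V_up−V_dn)/(S_up−S_dn) = (92.3117−190.3266)/(146.5681−103.9757) = -2.3012. V = [p*·92.3117 + (1−p*)·190.3266]/1.07 = 113.2146. B = V − Δ·S = 401.4935.
(2,2): S=176.5881. Δ = (V_up−V_dn)/(S_up−S_dn) = (118.2952−92.3117)/(206.6081−146.5681) = 0.4328. V = [p*·118.2952 + (1−p*)·92.3117]/1.07 = 103.4140. B = V − Δ·S = 26.9919.
(1,0): S=107.0700. Δ = (V_up−V_dn)/(S_up−S_dn) = (113.2146−168.8606)/(125.2719−88.8681) = -1.5286. V = [p*·113.2146 + (1−p*)·168.8606]/1.07 = 121.1038. B = V − Δ·S = 284.7685.
(1,1): S=150.9300. Δ = (V_up−V_dn)/(S_up−S_dn) = (103.4140−113.2146)/(176.5881−125.2719) = -0.1910. V = [p*·103.4140 + (1−p*)·113.2146]/1.07 = 99.3426. B = V − Δ·S = 128.1677.
(0,0): S=129.0000. Δ = (V_up−V_dn)/(S_up−S_dn) = (99.3426−121.1038)/(150.9300−107.0700) = -0.4962. V = [p*·99.3426 + (1−p*)·121.1038]/1.07 = 98.8252. B = V − Δ·S = 162.8288.
The time-0 hedge costs 98.8252, which is the no-arbitrage price.

(0,0): Delta=-0.4962 Bond=162.8288
(1,0): Delta=-1.5286 Bond=284.7685
(1,1): Delta=-0.1910 Bond=128.1677
(2,0): Delta=1.0854 Bond=72.4033
(2,1): Delta=-2.3012 Bond=401.4935
(2,2): Delta=0.4328 Bond=26.9919
(3,0): Delta=7.9394 Bond=-428.0866
(3,1): Delta=-0.9405 Bond=288.1207
(3,2): Delta=-2.7034 Bond=488.5470
(3,3): Delta=1.3598 Bond=-162.6460
V0=98.8252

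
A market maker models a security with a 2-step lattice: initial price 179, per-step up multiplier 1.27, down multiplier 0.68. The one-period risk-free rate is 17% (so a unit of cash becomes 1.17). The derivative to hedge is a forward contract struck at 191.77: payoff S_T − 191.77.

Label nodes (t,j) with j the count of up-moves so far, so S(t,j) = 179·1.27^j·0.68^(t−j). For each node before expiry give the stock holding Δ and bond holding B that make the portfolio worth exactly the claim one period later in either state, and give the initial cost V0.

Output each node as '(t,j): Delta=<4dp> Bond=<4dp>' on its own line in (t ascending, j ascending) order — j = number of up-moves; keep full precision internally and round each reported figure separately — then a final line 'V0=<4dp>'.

(0,0): Delta=1.0000 Bond=-140.0906
(1,0): Delta=1.0000 Bond=-163.9060
(1,1): Delta=1.0000 Bond=-163.9060
V0=38.9094

The replicating-portfolio and risk-neutral prices coincide; use p* = (1.17−0.68)/(1.27−0.68) = 0.8305 for the latter.
Terminal values V(2,·): V(2,0)=-109.0004, V(2,1)=-37.1856, V(2,2)=96.9391
Node (1,0) S=121.7200: V=(p*·-37.1856+(1−p*)·-109.0004)/1.17=-42.1860; Δ=(-37.1856−-109.0004)/(154.5844−82.7696)=1.0000; B=V−Δ·S=-163.9060
Node (1,1) S=227.3300: V=(p*·96.9391+(1−p*)·-37.1856)/1.17=63.4240; Δ=(96.9391−-37.1856)/(288.7091−154.5844)=1.0000; B=V−Δ·S=-163.9060
Node (0,0) S=179.0000: V=(p*·63.4240+(1−p*)·-42.1860)/1.17=38.9094; Δ=(63.4240−-42.1860)/(227.3300−121.7200)=1.0000; B=V−Δ·S=-140.0906
Each (Δ,B) replicates both successor values, so the strategy is self-financing and V0 is arbitrage-free.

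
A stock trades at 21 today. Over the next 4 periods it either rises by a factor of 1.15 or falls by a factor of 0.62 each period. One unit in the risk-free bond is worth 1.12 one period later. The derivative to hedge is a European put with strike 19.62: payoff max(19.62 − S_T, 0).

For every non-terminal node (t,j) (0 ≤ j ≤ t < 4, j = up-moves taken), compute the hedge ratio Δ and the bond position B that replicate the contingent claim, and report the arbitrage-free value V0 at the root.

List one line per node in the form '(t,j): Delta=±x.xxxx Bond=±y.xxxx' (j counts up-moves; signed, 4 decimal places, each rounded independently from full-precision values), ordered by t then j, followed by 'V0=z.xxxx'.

(0,0): Delta=-0.0893 Bond=1.9793
(1,0): Delta=-0.9813 Bond=13.8304
(1,1): Delta=-0.0605 Bond=1.5200
(2,0): Delta=-1.0000 Bond=15.6409
(2,1): Delta=-0.9807 Bond=15.4810
(2,2): Delta=-0.0307 Bond=0.8757
(3,0): Delta=-1.0000 Bond=17.5179
(3,1): Delta=-1.0000 Bond=17.5179
(3,2): Delta=-0.9801 Bond=17.3280
(3,3): Delta=0.0000 Bond=0.0000
V0=0.1034

Under the risk-neutral measure, an up-move has probability p* = (R−d)/(u−d) = 0.9434 and values discount at R = 1.12.
Terminal values V(4,·): V(4,0)=16.5170, V(4,1)=13.8644, V(4,2)=8.9443, V(4,3)=0.0000, V(4,4)=0.0000
Node (3,0) S=5.0049: V=(p*·13.8644+(1−p*)·16.5170)/1.12=12.5130; Δ=(13.8644−16.5170)/(5.7556−3.1030)=-1.0000; B=V−Δ·S=17.5179
Node (3,1) S=9.2833: V=(p*·8.9443+(1−p*)·13.8644)/1.12=8.2346; Δ=(8.9443−13.8644)/(10.6757−5.7556)=-1.0000; B=V−Δ·S=17.5179
Node (3,2) S=17.2189: V=(p*·0.0000+(1−p*)·8.9443)/1.12=0.4520; Δ=(0.0000−8.9443)/(19.8018−10.6757)=-0.9801; B=V−Δ·S=17.3280
Node (3,3) S=31.9384: V=(p*·0.0000+(1−p*)·0.0000)/1.12=0.0000; Δ=(0.0000−0.0000)/(36.7291−19.8018)=0.0000; B=V−Δ·S=0.0000
Node (2,0) S=8.0724: V=(p*·8.2346+(1−p*)·12.5130)/1.12=7.5685; Δ=(8.2346−12.5130)/(9.2833−5.0049)=-1.0000; B=V−Δ·S=15.6409
Node (2,1) S=14.9730: V=(p*·0.4520+(1−p*)·8.2346)/1.12=0.7969; Δ=(0.4520−8.2346)/(17.2189−9.2833)=-0.9807; B=V−Δ·S=15.4810
Node (2,2) S=27.7725: V=(p*·0.0000+(1−p*)·0.4520)/1.12=0.0228; Δ=(0.0000−0.4520)/(31.9384−17.2189)=-0.0307; B=V−Δ·S=0.8757
Node (1,0) S=13.0200: V=(p*·0.7969+(1−p*)·7.5685)/1.12=1.0538; Δ=(0.7969−7.5685)/(14.9730−8.0724)=-0.9813; B=V−Δ·S=13.8304
Node (1,1) S=24.1500: V=(p*·0.0228+(1−p*)·0.7969)/1.12=0.0595; Δ=(0.0228−0.7969)/(27.7725−14.9730)=-0.0605; B=V−Δ·S=1.5200
Node (0,0) S=21.0000: V=(p*·0.0595+(1−p*)·1.0538)/1.12=0.1034; Δ=(0.0595−1.0538)/(24.1500−13.0200)=-0.0893; B=V−Δ·S=1.9793
The time-0 hedge costs 0.1034, which is the no-arbitrage price.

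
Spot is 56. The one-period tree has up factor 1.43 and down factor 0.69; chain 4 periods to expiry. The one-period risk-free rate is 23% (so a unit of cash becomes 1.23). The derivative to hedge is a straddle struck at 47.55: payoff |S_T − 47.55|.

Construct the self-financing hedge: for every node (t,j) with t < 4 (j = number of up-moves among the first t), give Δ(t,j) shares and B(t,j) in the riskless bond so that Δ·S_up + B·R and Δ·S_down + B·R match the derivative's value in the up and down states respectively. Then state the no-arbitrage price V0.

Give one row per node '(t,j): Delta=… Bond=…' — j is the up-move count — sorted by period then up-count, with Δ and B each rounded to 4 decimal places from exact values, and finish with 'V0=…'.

(0,0): Delta=0.9049 Bond=-14.2182
(1,0): Delta=0.5666 Bond=-4.4165
(1,1): Delta=0.9654 Bond=-22.3298
(2,0): Delta=-0.5808 Bond=25.1599
(2,1): Delta=0.7717 Bond=-16.7628
(2,2): Delta=1.0000 Bond=-31.4297
(3,0): Delta=-1.0000 Bond=38.6585
(3,1): Delta=-0.5059 Bond=28.0905
(3,2): Delta=1.0000 Bond=-38.6585
(3,3): Delta=1.0000 Bond=-38.6585
V0=36.4577

No-arbitrage ⇒ martingale measure with p* = (R−d)/(u−d) = 0.7297.
At expiry t=4: V(4,0)=34.8564, V(4,1)=21.2430, V(4,2)=6.9703, V(4,3)=65.4414, V(4,4)=186.6205
  t=3,j=0: stock 18.3965 → up 26.3070 (V=21.2430), down 12.6936 (V=34.8564). Price 20.2620; hedge Δ=-1.0000, bond B=38.6585.
  t=3,j=1: stock 38.1261 → up 54.5203 (V=6.9703), down 26.3070 (V=21.2430). Price 8.8031; hedge Δ=-0.5059, bond B=28.0905.
  t=3,j=2: stock 79.0149 → up 112.9914 (V=65.4414), down 54.5203 (V=6.9703). Price 40.3564; hedge Δ=1.0000, bond B=-38.6585.
  t=3,j=3: stock 163.7556 → up 234.1705 (V=186.6205), down 112.9914 (V=65.4414). Price 125.0971; hedge Δ=1.0000, bond B=-38.6585.
  t=2,j=0: stock 26.6616 → up 38.1261 (V=8.8031), down 18.3965 (V=20.2620). Price 9.6749; hedge Δ=-0.5808, bond B=25.1599.
  t=2,j=1: stock 55.2552 → up 79.0149 (V=40.3564), down 38.1261 (V=8.8031). Price 25.8768; hedge Δ=0.7717, bond B=-16.7628.
  t=2,j=2: stock 114.5144 → up 163.7556 (V=125.0971), down 79.0149 (V=40.3564). Price 83.0847; hedge Δ=1.0000, bond B=-31.4297.
  t=1,j=0: stock 38.6400 → up 55.2552 (V=25.8768), down 26.6616 (V=9.6749). Price 17.4780; hedge Δ=0.5666, bond B=-4.4165.
  t=1,j=1: stock 80.0800 → up 114.5144 (V=83.0847), down 55.2552 (V=25.8768). Price 54.9781; hedge Δ=0.9654, bond B=-22.3298.
  t=0,j=0: stock 56.0000 → up 80.0800 (V=54.9781), down 38.6400 (V=17.4780). Price 36.4577; hedge Δ=0.9049, bond B=-14.2182.
Root portfolio cost Δ·56+B reproduces V0=36.4577.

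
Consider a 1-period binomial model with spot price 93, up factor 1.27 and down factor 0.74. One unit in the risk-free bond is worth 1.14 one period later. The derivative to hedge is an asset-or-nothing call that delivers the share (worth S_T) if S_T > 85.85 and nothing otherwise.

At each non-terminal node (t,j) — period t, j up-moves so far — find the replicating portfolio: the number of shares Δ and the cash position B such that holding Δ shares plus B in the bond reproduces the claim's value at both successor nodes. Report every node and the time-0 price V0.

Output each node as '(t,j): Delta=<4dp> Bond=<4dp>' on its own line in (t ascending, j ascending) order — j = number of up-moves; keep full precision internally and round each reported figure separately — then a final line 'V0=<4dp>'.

(0,0): Delta=2.3962 Bond=-144.6564
V0=78.1927

Risk-neutral probability p* = (R−d)/(u−d) = (1.14−0.74)/(1.27−0.74) = 0.7547.
Terminal payoffs: V(1,0)=0.0000, V(1,1)=118.1100
(0,0): S=93.0000. Δ = (V_up−V_dn)/(S_up−S_dn) = (118.1100−0.0000)/(118.1100−68.8200) = 2.3962. V = [p*·118.1100 + (1−p*)·0.0000]/1.14 = 78.1927. B = V − Δ·S = -144.6564.
Check: Δ(0,0)·S0 + B(0,0) = 78.1927 = V0.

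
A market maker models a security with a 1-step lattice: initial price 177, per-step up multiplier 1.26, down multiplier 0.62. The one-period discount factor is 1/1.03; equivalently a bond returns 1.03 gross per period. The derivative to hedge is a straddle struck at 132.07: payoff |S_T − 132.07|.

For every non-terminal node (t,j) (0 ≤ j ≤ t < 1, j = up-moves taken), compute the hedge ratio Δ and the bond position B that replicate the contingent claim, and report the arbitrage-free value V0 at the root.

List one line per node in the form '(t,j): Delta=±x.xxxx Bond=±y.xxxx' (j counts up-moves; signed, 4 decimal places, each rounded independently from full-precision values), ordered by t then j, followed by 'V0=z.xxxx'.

Risk-neutral probability p* = (R−d)/(u−d) = (1.03−0.62)/(1.26−0.62) = 0.6406.
Terminal values V(1,·): V(1,0)=22.3300, V(1,1)=90.9500
Node (0,0) S=177.0000: V=(p*·90.9500+(1−p*)·22.3300)/1.03=64.3589; Δ=(90.9500−22.3300)/(223.0200−109.7400)=0.6058; B=V−Δ·S=-42.8598
Check: Δ(0,0)·S0 + B(0,0) = 64.3589 = V0.

(0,0): Delta=0.6058 Bond=-42.8598
V0=64.3589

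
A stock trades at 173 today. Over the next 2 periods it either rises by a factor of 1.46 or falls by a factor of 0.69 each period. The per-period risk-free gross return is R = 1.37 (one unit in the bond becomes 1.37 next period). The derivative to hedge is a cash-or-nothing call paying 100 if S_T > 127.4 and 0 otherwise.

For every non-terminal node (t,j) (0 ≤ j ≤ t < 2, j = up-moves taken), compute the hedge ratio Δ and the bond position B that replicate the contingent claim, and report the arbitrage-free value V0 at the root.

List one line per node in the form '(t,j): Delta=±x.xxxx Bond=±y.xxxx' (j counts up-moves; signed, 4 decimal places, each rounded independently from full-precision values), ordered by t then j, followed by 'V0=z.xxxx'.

No-arbitrage ⇒ martingale measure with p* = (R−d)/(u−d) = 0.8831.
At expiry t=2: V(2,0)=0.0000, V(2,1)=100.0000, V(2,2)=100.0000
(1,0): S=119.3700. Δ = (V_up−V_dn)/(S_up−S_dn) = (100.0000−0.0000)/(174.2802−82.3653) = 1.0880. V = [p*·100.0000 + (1−p*)·0.0000]/1.37 = 64.4611. B = V − Δ·S = -65.4090.
(1,1): S=252.5800. Δ = (V_up−V_dn)/(S_up−S_dn) = (100.0000−100.0000)/(368.7668−174.2802) = 0.0000. V = [p*·100.0000 + (1−p*)·100.0000]/1.37 = 72.9927. B = V − Δ·S = 72.9927.
(0,0): S=173.0000. Δ = (V_up−V_dn)/(S_up−S_dn) = (72.9927−64.4611)/(252.5800−119.3700) = 0.0640. V = [p*·72.9927 + (1−p*)·64.4611]/1.37 = 52.5515. B = V − Δ·S = 41.4714.
Check: Δ(0,0)·S0 + B(0,0) = 52.5515 = V0.

(0,0): Delta=0.0640 Bond=41.4714
(1,0): Delta=1.0880 Bond=-65.4090
(1,1): Delta=0.0000 Bond=72.9927
V0=52.5515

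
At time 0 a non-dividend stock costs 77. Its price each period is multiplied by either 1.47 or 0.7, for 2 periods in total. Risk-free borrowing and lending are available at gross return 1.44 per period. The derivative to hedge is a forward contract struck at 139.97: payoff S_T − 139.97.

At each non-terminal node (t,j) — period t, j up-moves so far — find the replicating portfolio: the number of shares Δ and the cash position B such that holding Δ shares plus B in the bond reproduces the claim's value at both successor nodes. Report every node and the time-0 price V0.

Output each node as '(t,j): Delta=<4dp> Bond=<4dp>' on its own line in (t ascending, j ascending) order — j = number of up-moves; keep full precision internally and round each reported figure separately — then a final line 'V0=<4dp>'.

(0,0): Delta=1.0000 Bond=-67.5010
(1,0): Delta=1.0000 Bond=-97.2014
(1,1): Delta=1.0000 Bond=-97.2014
V0=9.4990

The replicating-portfolio and risk-neutral prices coincide; use p* = (1.44−0.7)/(1.47−0.7) = 0.9610 for the latter.
Payoff layer (t=2): V(2,0)=-102.2400, V(2,1)=-60.7370, V(2,2)=26.4193
Node (1,0) S=53.9000: V=(p*·-60.7370+(1−p*)·-102.2400)/1.44=-43.3014; Δ=(-60.7370−-102.2400)/(79.2330−37.7300)=1.0000; B=V−Δ·S=-97.2014
Node (1,1) S=113.1900: V=(p*·26.4193+(1−p*)·-60.7370)/1.44=15.9886; Δ=(26.4193−-60.7370)/(166.3893−79.2330)=1.0000; B=V−Δ·S=-97.2014
Node (0,0) S=77.0000: V=(p*·15.9886+(1−p*)·-43.3014)/1.44=9.4990; Δ=(15.9886−-43.3014)/(113.1900−53.9000)=1.0000; B=V−Δ·S=-67.5010
Each (Δ,B) replicates both successor values, so the strategy is self-financing and V0 is arbitrage-free.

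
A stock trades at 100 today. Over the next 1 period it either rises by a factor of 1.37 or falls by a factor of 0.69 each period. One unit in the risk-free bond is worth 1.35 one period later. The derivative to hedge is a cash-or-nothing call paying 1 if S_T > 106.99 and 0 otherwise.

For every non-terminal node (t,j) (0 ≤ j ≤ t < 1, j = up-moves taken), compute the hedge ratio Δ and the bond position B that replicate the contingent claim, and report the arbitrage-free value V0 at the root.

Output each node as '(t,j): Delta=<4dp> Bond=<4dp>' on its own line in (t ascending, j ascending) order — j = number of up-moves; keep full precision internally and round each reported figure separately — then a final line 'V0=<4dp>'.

(0,0): Delta=0.0147 Bond=-0.7516
V0=0.7190

Under the risk-neutral measure, an up-move has probability p* = (R−d)/(u−d) = 0.9706 and values discount at R = 1.35.
At expiry t=1: V(1,0)=0.0000, V(1,1)=1.0000
  t=0,j=0: stock 100.0000 → up 137.0000 (V=1.0000), down 69.0000 (V=0.0000). Price 0.7190; hedge Δ=0.0147, bond B=-0.7516.
The time-0 hedge costs 0.7190, which is the no-arbitrage price.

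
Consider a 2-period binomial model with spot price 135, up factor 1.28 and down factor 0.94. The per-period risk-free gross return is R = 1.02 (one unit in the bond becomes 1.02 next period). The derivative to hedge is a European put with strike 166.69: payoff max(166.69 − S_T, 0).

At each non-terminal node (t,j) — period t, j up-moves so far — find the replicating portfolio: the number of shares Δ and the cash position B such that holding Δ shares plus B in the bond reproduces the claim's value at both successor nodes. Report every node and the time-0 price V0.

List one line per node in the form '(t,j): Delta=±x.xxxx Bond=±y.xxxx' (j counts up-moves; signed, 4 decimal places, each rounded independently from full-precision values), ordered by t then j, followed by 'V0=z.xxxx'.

Risk-neutral probability p* = (R−d)/(u−d) = (1.02−0.94)/(1.28−0.94) = 0.2353.
Payoff layer (t=2): V(2,0)=47.4040, V(2,1)=4.2580, V(2,2)=0.0000
  t=1,j=0: stock 126.9000 → up 162.4320 (V=4.2580), down 119.2860 (V=47.4040). Price 36.5216; hedge Δ=-1.0000, bond B=163.4216.
  t=1,j=1: stock 172.8000 → up 221.1840 (V=0.0000), down 162.4320 (V=4.2580). Price 3.1923; hedge Δ=-0.0725, bond B=15.7158.
  t=0,j=0: stock 135.0000 → up 172.8000 (V=3.1923), down 126.9000 (V=36.5216). Price 28.1170; hedge Δ=-0.7261, bond B=126.1444.
Self-financing check: at every node Δ·S+B equals the discounted successor values.

(0,0): Delta=-0.7261 Bond=126.1444
(1,0): Delta=-1.0000 Bond=163.4216
(1,1): Delta=-0.0725 Bond=15.7158
V0=28.1170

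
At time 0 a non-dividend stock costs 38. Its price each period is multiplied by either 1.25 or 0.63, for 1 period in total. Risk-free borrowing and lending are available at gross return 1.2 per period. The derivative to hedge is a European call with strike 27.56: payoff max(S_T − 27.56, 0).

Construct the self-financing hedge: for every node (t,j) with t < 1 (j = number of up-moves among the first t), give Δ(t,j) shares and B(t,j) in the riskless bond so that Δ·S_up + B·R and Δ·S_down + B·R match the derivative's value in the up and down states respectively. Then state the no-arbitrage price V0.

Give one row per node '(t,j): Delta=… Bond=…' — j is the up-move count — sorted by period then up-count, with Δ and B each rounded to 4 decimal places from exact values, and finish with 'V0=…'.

Under the risk-neutral measure, an up-move has probability p* = (R−d)/(u−d) = 0.9194 and values discount at R = 1.2.
Terminal payoffs: V(1,0)=0.0000, V(1,1)=19.9400
(0,0): S=38.0000. Δ = (V_up−V_dn)/(S_up−S_dn) = (19.9400−0.0000)/(47.5000−23.9400) = 0.8463. V = [p*·19.9400 + (1−p*)·0.0000]/1.2 = 15.2766. B = V − Δ·S = -16.8847.
Check: Δ(0,0)·S0 + B(0,0) = 15.2766 = V0.

(0,0): Delta=0.8463 Bond=-16.8847
V0=15.2766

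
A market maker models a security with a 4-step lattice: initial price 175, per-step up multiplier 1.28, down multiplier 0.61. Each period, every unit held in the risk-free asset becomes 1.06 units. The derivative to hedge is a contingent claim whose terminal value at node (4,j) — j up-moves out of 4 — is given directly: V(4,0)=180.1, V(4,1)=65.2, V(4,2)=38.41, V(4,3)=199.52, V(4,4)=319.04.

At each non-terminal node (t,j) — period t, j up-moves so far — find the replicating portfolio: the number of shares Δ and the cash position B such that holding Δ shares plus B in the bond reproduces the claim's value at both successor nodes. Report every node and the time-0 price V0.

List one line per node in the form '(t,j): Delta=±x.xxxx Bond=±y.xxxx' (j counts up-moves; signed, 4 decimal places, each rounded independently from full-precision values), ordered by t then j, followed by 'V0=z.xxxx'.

(0,0): Delta=0.7012 Bond=7.0587
(1,0): Delta=0.6032 Bond=17.9443
(1,1): Delta=0.7240 Bond=2.3674
(2,0): Delta=-1.2049 Bond=136.7569
(2,1): Delta=1.0244 Bond=-38.5389
(2,2): Delta=0.6540 Bond=22.5775
(3,0): Delta=-4.3174 Bond=268.5948
(3,1): Delta=-0.4797 Bond=84.5197
(3,2): Delta=1.3749 Bond=-102.1436
(3,3): Delta=0.4861 Bond=85.5691
V0=129.7642

Under the risk-neutral measure, an up-move has probability p* = (R−d)/(u−d) = 0.6716 and values discount at R = 1.06.
Terminal values V(4,·): V(4,0)=180.1000, V(4,1)=65.2000, V(4,2)=38.4100, V(4,3)=199.5200, V(4,4)=319.0400
Node (3,0) S=39.7217: V=(p*·65.2000+(1−p*)·180.1000)/1.06=97.1022; Δ=(65.2000−180.1000)/(50.8437−24.2302)=-4.3174; B=V−Δ·S=268.5948
Node (3,1) S=83.3504: V=(p*·38.4100+(1−p*)·65.2000)/1.06=44.5346; Δ=(38.4100−65.2000)/(106.6885−50.8437)=-0.4797; B=V−Δ·S=84.5197
Node (3,2) S=174.8992: V=(p*·199.5200+(1−p*)·38.4100)/1.06=138.3191; Δ=(199.5200−38.4100)/(223.8710−106.6885)=1.3749; B=V−Δ·S=-102.1436
Node (3,3) S=367.0016: V=(p*·319.0400+(1−p*)·199.5200)/1.06=263.9572; Δ=(319.0400−199.5200)/(469.7620−223.8710)=0.4861; B=V−Δ·S=85.5691
Node (2,0) S=65.1175: V=(p*·44.5346+(1−p*)·97.1022)/1.06=58.2978; Δ=(44.5346−97.1022)/(83.3504−39.7217)=-1.2049; B=V−Δ·S=136.7569
Node (2,1) S=136.6400: V=(p*·138.3191+(1−p*)·44.5346)/1.06=101.4379; Δ=(138.3191−44.5346)/(174.8992−83.3504)=1.0244; B=V−Δ·S=-38.5389
Node (2,2) S=286.7200: V=(p*·263.9572+(1−p*)·138.3191)/1.06=210.0971; Δ=(263.9572−138.3191)/(367.0016−174.8992)=0.6540; B=V−Δ·S=22.5775
Node (1,0) S=106.7500: V=(p*·101.4379+(1−p*)·58.2978)/1.06=82.3325; Δ=(101.4379−58.2978)/(136.6400−65.1175)=0.6032; B=V−Δ·S=17.9443
Node (1,1) S=224.0000: V=(p*·210.0971+(1−p*)·101.4379)/1.06=164.5452; Δ=(210.0971−101.4379)/(286.7200−136.6400)=0.7240; B=V−Δ·S=2.3674
Node (0,0) S=175.0000: V=(p*·164.5452+(1−p*)·82.3325)/1.06=129.7642; Δ=(164.5452−82.3325)/(224.0000−106.7500)=0.7012; B=V−Δ·S=7.0587
Root portfolio cost Δ·175+B reproduces V0=129.7642.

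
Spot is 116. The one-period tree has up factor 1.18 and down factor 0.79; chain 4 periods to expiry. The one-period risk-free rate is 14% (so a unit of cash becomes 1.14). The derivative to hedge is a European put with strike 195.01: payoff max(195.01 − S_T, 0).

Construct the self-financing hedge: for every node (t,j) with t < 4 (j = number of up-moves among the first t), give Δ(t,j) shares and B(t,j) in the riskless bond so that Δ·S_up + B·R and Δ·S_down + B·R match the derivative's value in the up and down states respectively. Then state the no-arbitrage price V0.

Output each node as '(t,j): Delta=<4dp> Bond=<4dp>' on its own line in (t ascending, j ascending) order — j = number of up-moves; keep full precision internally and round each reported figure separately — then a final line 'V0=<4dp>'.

Under the risk-neutral measure, an up-move has probability p* = (R−d)/(u−d) = 0.8974 and values discount at R = 1.14.
Payoff layer (t=4): V(4,0)=149.8279, V(4,1)=127.5228, V(4,2)=94.2064, V(4,3)=44.4425, V(4,4)=0.0000
  t=3,j=0: stock 57.1925 → up 67.4872 (V=127.5228), down 45.1821 (V=149.8279). Price 113.8689; hedge Δ=-1.0000, bond B=171.0614.
  t=3,j=1: stock 85.4268 → up 100.8036 (V=94.2064), down 67.4872 (V=127.5228). Price 85.6346; hedge Δ=-1.0000, bond B=171.0614.
  t=3,j=2: stock 127.5995 → up 150.5675 (V=44.4425), down 100.8036 (V=94.2064). Price 43.4619; hedge Δ=-1.0000, bond B=171.0614.
  t=3,j=3: stock 190.5917 → up 224.8982 (V=0.0000), down 150.5675 (V=44.4425). Price 3.9984; hedge Δ=-0.5979, bond B=117.9537.
  t=2,j=0: stock 72.3956 → up 85.4268 (V=85.6346), down 57.1925 (V=113.8689). Price 77.6583; hedge Δ=-1.0000, bond B=150.0539.
  t=2,j=1: stock 108.1352 → up 127.5995 (V=43.4619), down 85.4268 (V=85.6346). Price 41.9187; hedge Δ=-1.0000, bond B=150.0539.
  t=2,j=2: stock 161.5184 → up 190.5917 (V=3.9984), down 127.5995 (V=43.4619). Price 7.0579; hedge Δ=-0.6265, bond B=108.2462.
  t=1,j=0: stock 91.6400 → up 108.1352 (V=41.9187), down 72.3956 (V=77.6583). Price 39.9862; hedge Δ=-1.0000, bond B=131.6262.
  t=1,j=1: stock 136.8800 → up 161.5184 (V=7.0579), down 108.1352 (V=41.9187). Price 9.3275; hedge Δ=-0.6530, bond B=98.7142.
  t=0,j=0: stock 116.0000 → up 136.8800 (V=9.3275), down 91.6400 (V=39.9862). Price 10.9403; hedge Δ=-0.6777, bond B=89.5524.
The time-0 hedge costs 10.9403, which is the no-arbitrage price.

(0,0): Delta=-0.6777 Bond=89.5524
(1,0): Delta=-1.0000 Bond=131.6262
(1,1): Delta=-0.6530 Bond=98.7142
(2,0): Delta=-1.0000 Bond=150.0539
(2,1): Delta=-1.0000 Bond=150.0539
(2,2): Delta=-0.6265 Bond=108.2462
(3,0): Delta=-1.0000 Bond=171.0614
(3,1): Delta=-1.0000 Bond=171.0614
(3,2): Delta=-1.0000 Bond=171.0614
(3,3): Delta=-0.5979 Bond=117.9537
V0=10.9403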